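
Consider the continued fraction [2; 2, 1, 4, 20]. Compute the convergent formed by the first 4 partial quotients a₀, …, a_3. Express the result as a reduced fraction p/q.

Start with 4.
1 + 1/(4/1) = 1 + 1/4 = 5/4
2 + 1/(5/4) = 2 + 4/5 = 14/5
2 + 1/(14/5) = 2 + 5/14 = 33/14

33/14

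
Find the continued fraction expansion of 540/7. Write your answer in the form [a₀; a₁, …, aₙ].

⌊540/7⌋ = 77, remainder 1
⌊7/1⌋ = 7, remainder 0

[77; 7]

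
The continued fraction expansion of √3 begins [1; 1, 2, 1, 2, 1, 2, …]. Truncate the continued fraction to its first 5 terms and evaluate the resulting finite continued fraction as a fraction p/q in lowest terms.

19/11

Start with 2.
1 + 1/(2/1) = 1 + 1/2 = 3/2
2 + 1/(3/2) = 2 + 2/3 = 8/3
1 + 1/(8/3) = 1 + 3/8 = 11/8
1 + 1/(11/8) = 1 + 8/11 = 19/11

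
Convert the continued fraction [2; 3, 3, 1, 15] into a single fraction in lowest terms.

Start with 15.
1 + 1/(15/1) = 1 + 1/15 = 16/15
3 + 1/(16/15) = 3 + 15/16 = 63/16
3 + 1/(63/16) = 3 + 16/63 = 205/63
2 + 1/(205/63) = 2 + 63/205 = 473/205

473/205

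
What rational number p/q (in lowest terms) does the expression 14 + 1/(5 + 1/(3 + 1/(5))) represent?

1206/85

Build up convergents one term at a time:
a_0 = 14: 14/1
a_1 = 5: 71/5
a_2 = 3: 227/16
a_3 = 5: 1206/85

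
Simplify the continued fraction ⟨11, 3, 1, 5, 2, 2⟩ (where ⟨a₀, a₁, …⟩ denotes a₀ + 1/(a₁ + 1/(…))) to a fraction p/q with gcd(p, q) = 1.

Start with 2.
2 + 1/(2/1) = 2 + 1/2 = 5/2
5 + 1/(5/2) = 5 + 2/5 = 27/5
1 + 1/(27/5) = 1 + 5/27 = 32/27
3 + 1/(32/27) = 3 + 27/32 = 123/32
11 + 1/(123/32) = 11 + 32/123 = 1385/123

1385/123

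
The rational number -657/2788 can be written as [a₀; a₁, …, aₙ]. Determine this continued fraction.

[-1; 1, 3, 4, 9, 2, 2, 3]

Apply division with remainder until the remainder is 0:
⌊-657/2788⌋ = -1, remainder 2131
⌊2788/2131⌋ = 1, remainder 657
⌊2131/657⌋ = 3, remainder 160
⌊657/160⌋ = 4, remainder 17
⌊160/17⌋ = 9, remainder 7
⌊17/7⌋ = 2, remainder 3
⌊7/3⌋ = 2, remainder 1
⌊3/1⌋ = 3, remainder 0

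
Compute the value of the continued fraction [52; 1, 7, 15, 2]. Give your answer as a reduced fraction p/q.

13219/250

Compute successive convergents:
a_0 = 52: 52/1
a_1 = 1: 53/1
a_2 = 7: 423/8
a_3 = 15: 6398/121
a_4 = 2: 13219/250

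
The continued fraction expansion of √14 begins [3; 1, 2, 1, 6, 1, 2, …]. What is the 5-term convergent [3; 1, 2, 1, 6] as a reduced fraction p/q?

a_0 = 3: 3/1
a_1 = 1: 4/1
a_2 = 2: 11/3
a_3 = 1: 15/4
a_4 = 6: 101/27

101/27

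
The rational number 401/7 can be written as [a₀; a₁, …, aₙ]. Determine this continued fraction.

401 = 57·7 + 2, so a_0 = 57
7 = 3·2 + 1, so a_1 = 3
2 = 2·1 + 0, so a_2 = 2

[57; 3, 2]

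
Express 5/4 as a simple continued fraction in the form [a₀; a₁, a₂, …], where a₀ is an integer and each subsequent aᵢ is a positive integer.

Apply division with remainder until the remainder is 0:
5 ÷ 4 → quotient 1, remainder 1
4 ÷ 1 → quotient 4, remainder 0

[1; 4]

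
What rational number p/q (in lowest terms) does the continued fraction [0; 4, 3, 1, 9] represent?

Start with 9.
1 + 1/(9/1) = 1 + 1/9 = 10/9
3 + 1/(10/9) = 3 + 9/10 = 39/10
4 + 1/(39/10) = 4 + 10/39 = 166/39
0 + 1/(166/39) = 0 + 39/166 = 39/166

39/166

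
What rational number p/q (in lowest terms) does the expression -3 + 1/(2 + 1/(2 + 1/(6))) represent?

Build up convergents one term at a time:
a_0 = -3: -3/1
a_1 = 2: -5/2
a_2 = 2: -13/5
a_3 = 6: -83/32

-83/32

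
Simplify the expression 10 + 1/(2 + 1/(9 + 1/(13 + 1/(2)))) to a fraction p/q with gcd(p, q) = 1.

Start with 2.
13 + 1/(2/1) = 13 + 1/2 = 27/2
9 + 1/(27/2) = 9 + 2/27 = 245/27
2 + 1/(245/27) = 2 + 27/245 = 517/245
10 + 1/(517/245) = 10 + 245/517 = 5415/517

5415/517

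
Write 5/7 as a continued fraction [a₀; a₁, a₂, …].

Repeatedly divide and take the remainder:
5 ÷ 7 → quotient 0, remainder 5
7 ÷ 5 → quotient 1, remainder 2
5 ÷ 2 → quotient 2, remainder 1
2 ÷ 1 → quotient 2, remainder 0

[0; 1, 2, 2]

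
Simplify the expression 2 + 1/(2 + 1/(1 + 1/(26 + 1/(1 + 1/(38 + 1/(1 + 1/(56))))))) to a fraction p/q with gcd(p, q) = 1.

441727/188986

Build up convergents one term at a time:
a_0 = 2: 2/1
a_1 = 2: 5/2
a_2 = 1: 7/3
a_3 = 26: 187/80
a_4 = 1: 194/83
a_5 = 38: 7559/3234
a_6 = 1: 7753/3317
a_7 = 56: 441727/188986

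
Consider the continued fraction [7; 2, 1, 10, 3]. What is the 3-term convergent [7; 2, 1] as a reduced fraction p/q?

Work from the innermost term outward:
Start with 1.
2 + 1/(1/1) = 2 + 1/1 = 3/1
7 + 1/(3/1) = 7 + 1/3 = 22/3

22/3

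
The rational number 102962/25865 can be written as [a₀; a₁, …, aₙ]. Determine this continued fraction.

[3; 1, 50, 1, 15, 15, 2]

102962 ÷ 25865 → quotient 3, remainder 25367
25865 ÷ 25367 → quotient 1, remainder 498
25367 ÷ 498 → quotient 50, remainder 467
498 ÷ 467 → quotient 1, remainder 31
467 ÷ 31 → quotient 15, remainder 2
31 ÷ 2 → quotient 15, remainder 1
2 ÷ 1 → quotient 2, remainder 0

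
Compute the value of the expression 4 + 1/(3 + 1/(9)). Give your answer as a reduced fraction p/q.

121/28

Use the convergent recurrence hₖ = aₖ·hₖ₋₁ + hₖ₋₂ (and likewise for the denominators kₖ):
a_0 = 4: 4/1
a_1 = 3: 13/3
a_2 = 9: 121/28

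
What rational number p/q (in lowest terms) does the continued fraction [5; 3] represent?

Build up convergents one term at a time:
a_0 = 5: 5/1
a_1 = 3: 16/3

16/3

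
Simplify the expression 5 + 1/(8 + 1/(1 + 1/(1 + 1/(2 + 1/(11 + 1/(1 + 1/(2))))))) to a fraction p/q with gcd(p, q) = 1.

7961/1556

a_0 = 5: 5/1
a_1 = 8: 41/8
a_2 = 1: 46/9
a_3 = 1: 87/17
a_4 = 2: 220/43
a_5 = 11: 2507/490
a_6 = 1: 2727/533
a_7 = 2: 7961/1556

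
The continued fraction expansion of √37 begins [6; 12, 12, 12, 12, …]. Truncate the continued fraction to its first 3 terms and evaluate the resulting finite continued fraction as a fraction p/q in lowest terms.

Start with 12.
12 + 1/(12/1) = 12 + 1/12 = 145/12
6 + 1/(145/12) = 6 + 12/145 = 882/145

882/145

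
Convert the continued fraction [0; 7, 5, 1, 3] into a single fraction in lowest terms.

23/165

Compute successive convergents:
a_0 = 0: 0/1
a_1 = 7: 1/7
a_2 = 5: 5/36
a_3 = 1: 6/43
a_4 = 3: 23/165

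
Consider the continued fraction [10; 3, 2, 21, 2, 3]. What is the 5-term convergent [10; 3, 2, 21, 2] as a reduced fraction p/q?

3158/307

a_0 = 10: 10/1
a_1 = 3: 31/3
a_2 = 2: 72/7
a_3 = 21: 1543/150
a_4 = 2: 3158/307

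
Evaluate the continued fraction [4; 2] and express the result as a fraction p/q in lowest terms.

a_0 = 4: 4/1
a_1 = 2: 9/2

9/2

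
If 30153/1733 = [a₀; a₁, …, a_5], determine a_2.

1

Repeatedly divide and take the remainder:
⌊30153/1733⌋ = 17, remainder 692
⌊1733/692⌋ = 2, remainder 349
⌊692/349⌋ = 1, remainder 343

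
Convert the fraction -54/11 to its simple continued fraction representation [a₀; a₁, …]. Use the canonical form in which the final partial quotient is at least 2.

[-5; 11]

-54 ÷ 11 → quotient -5, remainder 1
11 ÷ 1 → quotient 11, remainder 0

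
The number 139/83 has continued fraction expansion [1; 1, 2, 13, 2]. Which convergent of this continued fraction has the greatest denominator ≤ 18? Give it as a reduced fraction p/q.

List convergents until the denominator exceeds the bound:
a_0 = 1: 1/1  (≤ bound)
a_1 = 1: 2/1  (≤ bound)
a_2 = 2: 5/3  (≤ bound)
a_3 = 13: 67/40  (> 18, stop)

5/3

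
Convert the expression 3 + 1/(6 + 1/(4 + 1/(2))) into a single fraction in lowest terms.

177/56

Build up convergents one term at a time:
a_0 = 3: 3/1
a_1 = 6: 19/6
a_2 = 4: 79/25
a_3 = 2: 177/56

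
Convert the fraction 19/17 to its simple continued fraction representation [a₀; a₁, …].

[1; 8, 2]

Run the Euclidean algorithm, recording each quotient:
19 ÷ 17 → quotient 1, remainder 2
17 ÷ 2 → quotient 8, remainder 1
2 ÷ 1 → quotient 2, remainder 0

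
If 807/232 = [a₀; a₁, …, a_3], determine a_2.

11

Run the Euclidean algorithm, recording each quotient:
⌊807/232⌋ = 3, remainder 111
⌊232/111⌋ = 2, remainder 10
⌊111/10⌋ = 11, remainder 1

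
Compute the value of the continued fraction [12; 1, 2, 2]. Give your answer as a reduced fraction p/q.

Start with 2.
2 + 1/(2/1) = 2 + 1/2 = 5/2
1 + 1/(5/2) = 1 + 2/5 = 7/5
12 + 1/(7/5) = 12 + 5/7 = 89/7

89/7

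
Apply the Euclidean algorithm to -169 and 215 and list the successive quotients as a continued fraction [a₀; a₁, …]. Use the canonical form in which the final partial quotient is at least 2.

[-1; 4, 1, 2, 15]

-169 = -1·215 + 46, so a_0 = -1
215 = 4·46 + 31, so a_1 = 4
46 = 1·31 + 15, so a_2 = 1
31 = 2·15 + 1, so a_3 = 2
15 = 15·1 + 0, so a_4 = 15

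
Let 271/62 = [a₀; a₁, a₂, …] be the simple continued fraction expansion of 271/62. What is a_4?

3

Repeatedly divide and take the remainder:
271 ÷ 62 → quotient 4, remainder 23
62 ÷ 23 → quotient 2, remainder 16
23 ÷ 16 → quotient 1, remainder 7
16 ÷ 7 → quotient 2, remainder 2
7 ÷ 2 → quotient 3, remainder 1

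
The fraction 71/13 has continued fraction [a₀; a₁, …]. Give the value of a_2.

6

71 ÷ 13 → quotient 5, remainder 6
13 ÷ 6 → quotient 2, remainder 1
6 ÷ 1 → quotient 6, remainder 0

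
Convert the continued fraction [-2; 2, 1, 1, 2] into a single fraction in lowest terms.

a_0 = -2: -2/1
a_1 = 2: -3/2
a_2 = 1: -5/3
a_3 = 1: -8/5
a_4 = 2: -21/13

-21/13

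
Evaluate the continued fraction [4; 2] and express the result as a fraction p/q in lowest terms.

Collapse the nested fraction from the inside out:
Start with 2.
4 + 1/(2/1) = 4 + 1/2 = 9/2

9/2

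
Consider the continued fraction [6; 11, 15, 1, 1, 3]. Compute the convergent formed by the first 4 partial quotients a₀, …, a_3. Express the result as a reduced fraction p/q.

1078/177

Start with 1.
15 + 1/(1/1) = 15 + 1/1 = 16/1
11 + 1/(16/1) = 11 + 1/16 = 177/16
6 + 1/(177/16) = 6 + 16/177 = 1078/177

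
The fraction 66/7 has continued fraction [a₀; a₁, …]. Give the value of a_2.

66 = 9·7 + 3, so a_0 = 9
7 = 2·3 + 1, so a_1 = 2
3 = 3·1 + 0, so a_2 = 3

3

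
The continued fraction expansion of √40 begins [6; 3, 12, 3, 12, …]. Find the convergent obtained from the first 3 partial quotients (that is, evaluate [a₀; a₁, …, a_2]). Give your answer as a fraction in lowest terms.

Work from the innermost term outward:
Start with 12.
3 + 1/(12/1) = 3 + 1/12 = 37/12
6 + 1/(37/12) = 6 + 12/37 = 234/37

234/37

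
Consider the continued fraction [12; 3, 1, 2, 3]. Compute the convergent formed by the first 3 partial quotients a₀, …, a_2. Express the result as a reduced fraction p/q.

49/4

Start with 1.
3 + 1/(1/1) = 3 + 1/1 = 4/1
12 + 1/(4/1) = 12 + 1/4 = 49/4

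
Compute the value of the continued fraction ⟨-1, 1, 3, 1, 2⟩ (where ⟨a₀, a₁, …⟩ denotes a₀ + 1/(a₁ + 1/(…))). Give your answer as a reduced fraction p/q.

-3/14

Start with 2.
1 + 1/(2/1) = 1 + 1/2 = 3/2
3 + 1/(3/2) = 3 + 2/3 = 11/3
1 + 1/(11/3) = 1 + 3/11 = 14/11
-1 + 1/(14/11) = -1 + 11/14 = -3/14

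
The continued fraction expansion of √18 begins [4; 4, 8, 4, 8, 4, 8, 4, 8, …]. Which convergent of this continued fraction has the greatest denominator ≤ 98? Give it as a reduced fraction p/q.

List convergents until the denominator exceeds the bound:
a_0 = 4: 4/1  (≤ bound)
a_1 = 4: 17/4  (≤ bound)
a_2 = 8: 140/33  (≤ bound)
a_3 = 4: 577/136  (> 98, stop)

140/33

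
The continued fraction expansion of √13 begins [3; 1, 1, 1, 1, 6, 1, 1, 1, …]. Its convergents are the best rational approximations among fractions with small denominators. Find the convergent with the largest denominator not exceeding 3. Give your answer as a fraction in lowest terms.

11/3

a_0 = 3: 3/1  (≤ bound)
a_1 = 1: 4/1  (≤ bound)
a_2 = 1: 7/2  (≤ bound)
a_3 = 1: 11/3  (≤ bound)
a_4 = 1: 18/5  (> 3, stop)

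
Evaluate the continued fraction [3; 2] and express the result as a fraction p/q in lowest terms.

a_0 = 3: 3/1
a_1 = 2: 7/2

7/2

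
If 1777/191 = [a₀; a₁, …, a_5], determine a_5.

3

1777 = 9·191 + 58, so a_0 = 9
191 = 3·58 + 17, so a_1 = 3
58 = 3·17 + 7, so a_2 = 3
17 = 2·7 + 3, so a_3 = 2
7 = 2·3 + 1, so a_4 = 2
3 = 3·1 + 0, so a_5 = 3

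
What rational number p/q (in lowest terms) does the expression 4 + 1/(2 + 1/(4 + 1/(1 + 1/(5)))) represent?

a_0 = 4: 4/1
a_1 = 2: 9/2
a_2 = 4: 40/9
a_3 = 1: 49/11
a_4 = 5: 285/64

285/64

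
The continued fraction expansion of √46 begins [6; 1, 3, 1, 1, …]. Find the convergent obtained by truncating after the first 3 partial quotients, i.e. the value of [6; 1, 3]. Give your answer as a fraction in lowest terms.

27/4

Compute successive convergents:
a_0 = 6: 6/1
a_1 = 1: 7/1
a_2 = 3: 27/4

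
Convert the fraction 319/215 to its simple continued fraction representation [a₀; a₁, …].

⌊319/215⌋ = 1, remainder 104
⌊215/104⌋ = 2, remainder 7
⌊104/7⌋ = 14, remainder 6
⌊7/6⌋ = 1, remainder 1
⌊6/1⌋ = 6, remainder 0

[1; 2, 14, 1, 6]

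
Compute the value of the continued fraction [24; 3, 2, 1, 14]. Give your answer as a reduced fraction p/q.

3572/147

a_0 = 24: 24/1
a_1 = 3: 73/3
a_2 = 2: 170/7
a_3 = 1: 243/10
a_4 = 14: 3572/147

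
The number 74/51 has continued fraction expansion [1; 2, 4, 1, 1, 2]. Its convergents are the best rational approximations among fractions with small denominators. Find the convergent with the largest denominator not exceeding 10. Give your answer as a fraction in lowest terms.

13/9

a_0 = 1: 1/1  (≤ bound)
a_1 = 2: 3/2  (≤ bound)
a_2 = 4: 13/9  (≤ bound)
a_3 = 1: 16/11  (> 10, stop)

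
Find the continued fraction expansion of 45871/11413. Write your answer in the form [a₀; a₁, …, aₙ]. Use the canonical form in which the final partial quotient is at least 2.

Repeatedly divide and take the remainder:
45871 = 4·11413 + 219, so a_0 = 4
11413 = 52·219 + 25, so a_1 = 52
219 = 8·25 + 19, so a_2 = 8
25 = 1·19 + 6, so a_3 = 1
19 = 3·6 + 1, so a_4 = 3
6 = 6·1 + 0, so a_5 = 6

[4; 52, 8, 1, 3, 6]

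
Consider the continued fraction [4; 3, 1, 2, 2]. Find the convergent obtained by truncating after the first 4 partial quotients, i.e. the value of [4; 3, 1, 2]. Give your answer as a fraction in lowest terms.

Start with 2.
1 + 1/(2/1) = 1 + 1/2 = 3/2
3 + 1/(3/2) = 3 + 2/3 = 11/3
4 + 1/(11/3) = 4 + 3/11 = 47/11

47/11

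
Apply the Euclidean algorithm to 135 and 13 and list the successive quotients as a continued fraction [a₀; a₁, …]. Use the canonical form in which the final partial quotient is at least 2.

Apply division with remainder until the remainder is 0:
135 = 10·13 + 5, so a_0 = 10
13 = 2·5 + 3, so a_1 = 2
5 = 1·3 + 2, so a_2 = 1
3 = 1·2 + 1, so a_3 = 1
2 = 2·1 + 0, so a_4 = 2

[10; 2, 1, 1, 2]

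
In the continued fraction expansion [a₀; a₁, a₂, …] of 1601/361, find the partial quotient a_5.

1601 ÷ 361 → quotient 4, remainder 157
361 ÷ 157 → quotient 2, remainder 47
157 ÷ 47 → quotient 3, remainder 16
47 ÷ 16 → quotient 2, remainder 15
16 ÷ 15 → quotient 1, remainder 1
15 ÷ 1 → quotient 15, remainder 0

15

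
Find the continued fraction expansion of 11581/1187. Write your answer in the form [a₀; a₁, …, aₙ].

Repeatedly divide and take the remainder:
11581 = 9·1187 + 898, so a_0 = 9
1187 = 1·898 + 289, so a_1 = 1
898 = 3·289 + 31, so a_2 = 3
289 = 9·31 + 10, so a_3 = 9
31 = 3·10 + 1, so a_4 = 3
10 = 10·1 + 0, so a_5 = 10

[9; 1, 3, 9, 3, 10]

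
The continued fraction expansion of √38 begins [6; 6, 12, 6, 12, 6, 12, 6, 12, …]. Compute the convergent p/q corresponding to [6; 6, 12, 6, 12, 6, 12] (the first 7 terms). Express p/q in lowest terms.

2463306/399601

a_0 = 6: 6/1
a_1 = 6: 37/6
a_2 = 12: 450/73
a_3 = 6: 2737/444
a_4 = 12: 33294/5401
a_5 = 6: 202501/32850
a_6 = 12: 2463306/399601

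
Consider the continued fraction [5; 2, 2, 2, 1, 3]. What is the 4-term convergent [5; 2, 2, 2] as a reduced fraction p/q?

65/12

Collapse the nested fraction from the inside out:
Start with 2.
2 + 1/(2/1) = 2 + 1/2 = 5/2
2 + 1/(5/2) = 2 + 2/5 = 12/5
5 + 1/(12/5) = 5 + 5/12 = 65/12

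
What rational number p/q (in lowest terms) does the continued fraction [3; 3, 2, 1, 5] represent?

188/57

Work from the innermost term outward:
Start with 5.
1 + 1/(5/1) = 1 + 1/5 = 6/5
2 + 1/(6/5) = 2 + 5/6 = 17/6
3 + 1/(17/6) = 3 + 6/17 = 57/17
3 + 1/(57/17) = 3 + 17/57 = 188/57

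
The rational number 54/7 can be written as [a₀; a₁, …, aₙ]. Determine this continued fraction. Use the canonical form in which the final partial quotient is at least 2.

[7; 1, 2, 2]

Run the Euclidean algorithm, recording each quotient:
54 = 7·7 + 5, so a_0 = 7
7 = 1·5 + 2, so a_1 = 1
5 = 2·2 + 1, so a_2 = 2
2 = 2·1 + 0, so a_3 = 2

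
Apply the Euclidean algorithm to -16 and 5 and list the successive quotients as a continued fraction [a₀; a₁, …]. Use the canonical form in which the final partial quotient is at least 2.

[-4; 1, 4]

⌊-16/5⌋ = -4, remainder 4
⌊5/4⌋ = 1, remainder 1
⌊4/1⌋ = 4, remainder 0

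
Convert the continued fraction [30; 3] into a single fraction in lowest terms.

Start with 3.
30 + 1/(3/1) = 30 + 1/3 = 91/3

91/3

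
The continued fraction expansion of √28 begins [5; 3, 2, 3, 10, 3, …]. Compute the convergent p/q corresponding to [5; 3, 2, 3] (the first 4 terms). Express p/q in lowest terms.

127/24

Start with 3.
2 + 1/(3/1) = 2 + 1/3 = 7/3
3 + 1/(7/3) = 3 + 3/7 = 24/7
5 + 1/(24/7) = 5 + 7/24 = 127/24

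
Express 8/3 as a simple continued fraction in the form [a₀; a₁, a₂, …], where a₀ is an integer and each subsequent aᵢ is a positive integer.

8 ÷ 3 → quotient 2, remainder 2
3 ÷ 2 → quotient 1, remainder 1
2 ÷ 1 → quotient 2, remainder 0

[2; 1, 2]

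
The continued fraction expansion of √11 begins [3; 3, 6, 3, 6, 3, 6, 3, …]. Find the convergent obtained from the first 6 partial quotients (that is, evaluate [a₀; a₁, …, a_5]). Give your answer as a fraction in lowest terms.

3970/1197

a_0 = 3: 3/1
a_1 = 3: 10/3
a_2 = 6: 63/19
a_3 = 3: 199/60
a_4 = 6: 1257/379
a_5 = 3: 3970/1197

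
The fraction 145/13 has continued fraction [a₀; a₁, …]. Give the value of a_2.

2

Apply division with remainder until the remainder is 0:
145 ÷ 13 → quotient 11, remainder 2
13 ÷ 2 → quotient 6, remainder 1
2 ÷ 1 → quotient 2, remainder 0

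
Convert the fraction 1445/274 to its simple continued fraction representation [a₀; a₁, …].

[5; 3, 1, 1, 1, 7, 1, 2]

⌊1445/274⌋ = 5, remainder 75
⌊274/75⌋ = 3, remainder 49
⌊75/49⌋ = 1, remainder 26
⌊49/26⌋ = 1, remainder 23
⌊26/23⌋ = 1, remainder 3
⌊23/3⌋ = 7, remainder 2
⌊3/2⌋ = 1, remainder 1
⌊2/1⌋ = 2, remainder 0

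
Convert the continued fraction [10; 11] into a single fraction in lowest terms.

Start with 11.
10 + 1/(11/1) = 10 + 1/11 = 111/11

111/11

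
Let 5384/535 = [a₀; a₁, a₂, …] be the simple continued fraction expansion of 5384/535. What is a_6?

2

Repeatedly divide and take the remainder:
⌊5384/535⌋ = 10, remainder 34
⌊535/34⌋ = 15, remainder 25
⌊34/25⌋ = 1, remainder 9
⌊25/9⌋ = 2, remainder 7
⌊9/7⌋ = 1, remainder 2
⌊7/2⌋ = 3, remainder 1
⌊2/1⌋ = 2, remainder 0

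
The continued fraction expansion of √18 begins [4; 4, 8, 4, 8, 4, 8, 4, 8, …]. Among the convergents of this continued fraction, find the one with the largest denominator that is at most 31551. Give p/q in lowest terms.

List convergents until the denominator exceeds the bound:
a_0 = 4: 4/1  (≤ bound)
a_1 = 4: 17/4  (≤ bound)
a_2 = 8: 140/33  (≤ bound)
a_3 = 4: 577/136  (≤ bound)
a_4 = 8: 4756/1121  (≤ bound)
a_5 = 4: 19601/4620  (≤ bound)
a_6 = 8: 161564/38081  (> 31551, stop)

19601/4620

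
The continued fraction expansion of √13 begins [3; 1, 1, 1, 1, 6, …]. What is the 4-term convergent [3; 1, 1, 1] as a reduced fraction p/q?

11/3

a_0 = 3: 3/1
a_1 = 1: 4/1
a_2 = 1: 7/2
a_3 = 1: 11/3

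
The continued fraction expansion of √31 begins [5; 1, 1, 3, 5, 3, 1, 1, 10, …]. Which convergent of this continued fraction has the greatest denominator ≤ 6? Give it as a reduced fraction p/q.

11/2

List convergents until the denominator exceeds the bound:
a_0 = 5: 5/1  (≤ bound)
a_1 = 1: 6/1  (≤ bound)
a_2 = 1: 11/2  (≤ bound)
a_3 = 3: 39/7  (> 6, stop)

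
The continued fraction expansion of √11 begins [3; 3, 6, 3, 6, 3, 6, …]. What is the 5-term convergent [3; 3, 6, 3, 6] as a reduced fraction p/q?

Start with 6.
3 + 1/(6/1) = 3 + 1/6 = 19/6
6 + 1/(19/6) = 6 + 6/19 = 120/19
3 + 1/(120/19) = 3 + 19/120 = 379/120
3 + 1/(379/120) = 3 + 120/379 = 1257/379

1257/379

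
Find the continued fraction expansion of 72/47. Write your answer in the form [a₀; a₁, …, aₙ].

Repeatedly divide and take the remainder:
72 = 1·47 + 25, so a_0 = 1
47 = 1·25 + 22, so a_1 = 1
25 = 1·22 + 3, so a_2 = 1
22 = 7·3 + 1, so a_3 = 7
3 = 3·1 + 0, so a_4 = 3

[1; 1, 1, 7, 3]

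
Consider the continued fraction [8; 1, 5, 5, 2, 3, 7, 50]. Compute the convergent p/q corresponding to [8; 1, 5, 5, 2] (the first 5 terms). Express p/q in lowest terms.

Compute successive convergents:
a_0 = 8: 8/1
a_1 = 1: 9/1
a_2 = 5: 53/6
a_3 = 5: 274/31
a_4 = 2: 601/68

601/68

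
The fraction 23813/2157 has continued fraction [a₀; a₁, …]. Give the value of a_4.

⌊23813/2157⌋ = 11, remainder 86
⌊2157/86⌋ = 25, remainder 7
⌊86/7⌋ = 12, remainder 2
⌊7/2⌋ = 3, remainder 1
⌊2/1⌋ = 2, remainder 0

2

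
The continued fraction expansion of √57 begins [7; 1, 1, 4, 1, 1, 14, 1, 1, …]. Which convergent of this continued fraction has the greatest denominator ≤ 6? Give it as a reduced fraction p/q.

List convergents until the denominator exceeds the bound:
a_0 = 7: 7/1  (≤ bound)
a_1 = 1: 8/1  (≤ bound)
a_2 = 1: 15/2  (≤ bound)
a_3 = 4: 68/9  (> 6, stop)

15/2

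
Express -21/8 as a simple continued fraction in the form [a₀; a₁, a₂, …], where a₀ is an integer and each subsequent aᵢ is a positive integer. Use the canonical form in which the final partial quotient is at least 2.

Repeatedly divide and take the remainder:
⌊-21/8⌋ = -3, remainder 3
⌊8/3⌋ = 2, remainder 2
⌊3/2⌋ = 1, remainder 1
⌊2/1⌋ = 2, remainder 0

[-3; 2, 1, 2]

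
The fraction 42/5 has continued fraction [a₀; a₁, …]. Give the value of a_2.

2

⌊42/5⌋ = 8, remainder 2
⌊5/2⌋ = 2, remainder 1
⌊2/1⌋ = 2, remainder 0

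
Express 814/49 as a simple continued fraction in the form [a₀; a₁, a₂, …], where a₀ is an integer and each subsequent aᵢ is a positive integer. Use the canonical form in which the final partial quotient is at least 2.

814 = 16·49 + 30, so a_0 = 16
49 = 1·30 + 19, so a_1 = 1
30 = 1·19 + 11, so a_2 = 1
19 = 1·11 + 8, so a_3 = 1
11 = 1·8 + 3, so a_4 = 1
8 = 2·3 + 2, so a_5 = 2
3 = 1·2 + 1, so a_6 = 1
2 = 2·1 + 0, so a_7 = 2

[16; 1, 1, 1, 1, 2, 1, 2]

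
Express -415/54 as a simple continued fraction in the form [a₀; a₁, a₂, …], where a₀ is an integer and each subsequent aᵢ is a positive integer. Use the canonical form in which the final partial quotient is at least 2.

⌊-415/54⌋ = -8, remainder 17
⌊54/17⌋ = 3, remainder 3
⌊17/3⌋ = 5, remainder 2
⌊3/2⌋ = 1, remainder 1
⌊2/1⌋ = 2, remainder 0

[-8; 3, 5, 1, 2]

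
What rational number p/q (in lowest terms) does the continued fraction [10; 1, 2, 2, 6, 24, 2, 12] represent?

296859/27715

Build up convergents one term at a time:
a_0 = 10: 10/1
a_1 = 1: 11/1
a_2 = 2: 32/3
a_3 = 2: 75/7
a_4 = 6: 482/45
a_5 = 24: 11643/1087
a_6 = 2: 23768/2219
a_7 = 12: 296859/27715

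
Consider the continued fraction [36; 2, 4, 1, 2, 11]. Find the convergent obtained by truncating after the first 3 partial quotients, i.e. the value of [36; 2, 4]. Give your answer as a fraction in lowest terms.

Start with 4.
2 + 1/(4/1) = 2 + 1/4 = 9/4
36 + 1/(9/4) = 36 + 4/9 = 328/9

328/9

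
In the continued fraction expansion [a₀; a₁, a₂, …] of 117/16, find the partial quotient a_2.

⌊117/16⌋ = 7, remainder 5
⌊16/5⌋ = 3, remainder 1
⌊5/1⌋ = 5, remainder 0

5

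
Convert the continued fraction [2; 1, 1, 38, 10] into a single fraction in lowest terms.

1935/772

a_0 = 2: 2/1
a_1 = 1: 3/1
a_2 = 1: 5/2
a_3 = 38: 193/77
a_4 = 10: 1935/772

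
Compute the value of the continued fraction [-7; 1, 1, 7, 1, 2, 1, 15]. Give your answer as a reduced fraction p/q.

-6722/1039

a_0 = -7: -7/1
a_1 = 1: -6/1
a_2 = 1: -13/2
a_3 = 7: -97/15
a_4 = 1: -110/17
a_5 = 2: -317/49
a_6 = 1: -427/66
a_7 = 15: -6722/1039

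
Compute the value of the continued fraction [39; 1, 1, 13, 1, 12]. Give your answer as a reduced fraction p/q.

a_0 = 39: 39/1
a_1 = 1: 40/1
a_2 = 1: 79/2
a_3 = 13: 1067/27
a_4 = 1: 1146/29
a_5 = 12: 14819/375

14819/375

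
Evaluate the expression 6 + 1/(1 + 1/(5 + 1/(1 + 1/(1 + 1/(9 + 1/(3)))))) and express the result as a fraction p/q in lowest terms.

Compute successive convergents:
a_0 = 6: 6/1
a_1 = 1: 7/1
a_2 = 5: 41/6
a_3 = 1: 48/7
a_4 = 1: 89/13
a_5 = 9: 849/124
a_6 = 3: 2636/385

2636/385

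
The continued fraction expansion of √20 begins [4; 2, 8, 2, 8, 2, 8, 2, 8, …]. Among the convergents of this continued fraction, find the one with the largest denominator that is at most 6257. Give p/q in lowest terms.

24476/5473

a_0 = 4: 4/1  (≤ bound)
a_1 = 2: 9/2  (≤ bound)
a_2 = 8: 76/17  (≤ bound)
a_3 = 2: 161/36  (≤ bound)
a_4 = 8: 1364/305  (≤ bound)
a_5 = 2: 2889/646  (≤ bound)
a_6 = 8: 24476/5473  (≤ bound)
a_7 = 2: 51841/11592  (> 6257, stop)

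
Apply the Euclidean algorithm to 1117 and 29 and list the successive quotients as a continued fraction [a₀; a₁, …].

[38; 1, 1, 14]

Run the Euclidean algorithm, recording each quotient:
1117 ÷ 29 → quotient 38, remainder 15
29 ÷ 15 → quotient 1, remainder 14
15 ÷ 14 → quotient 1, remainder 1
14 ÷ 1 → quotient 14, remainder 0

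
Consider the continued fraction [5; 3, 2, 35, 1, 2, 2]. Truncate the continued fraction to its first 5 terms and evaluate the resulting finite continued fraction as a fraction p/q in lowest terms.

1348/255

Work from the innermost term outward:
Start with 1.
35 + 1/(1/1) = 35 + 1/1 = 36/1
2 + 1/(36/1) = 2 + 1/36 = 73/36
3 + 1/(73/36) = 3 + 36/73 = 255/73
5 + 1/(255/73) = 5 + 73/255 = 1348/255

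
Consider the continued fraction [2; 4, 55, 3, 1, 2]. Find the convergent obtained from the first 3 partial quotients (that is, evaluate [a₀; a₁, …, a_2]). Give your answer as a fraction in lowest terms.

497/221

a_0 = 2: 2/1
a_1 = 4: 9/4
a_2 = 55: 497/221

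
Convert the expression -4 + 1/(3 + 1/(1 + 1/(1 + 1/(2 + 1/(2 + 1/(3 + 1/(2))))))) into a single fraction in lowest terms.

-1254/337

a_0 = -4: -4/1
a_1 = 3: -11/3
a_2 = 1: -15/4
a_3 = 1: -26/7
a_4 = 2: -67/18
a_5 = 2: -160/43
a_6 = 3: -547/147
a_7 = 2: -1254/337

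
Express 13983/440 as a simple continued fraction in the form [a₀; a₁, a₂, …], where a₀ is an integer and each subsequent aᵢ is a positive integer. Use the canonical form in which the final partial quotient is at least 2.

[31; 1, 3, 1, 1, 6, 2, 3]

13983 = 31·440 + 343, so a_0 = 31
440 = 1·343 + 97, so a_1 = 1
343 = 3·97 + 52, so a_2 = 3
97 = 1·52 + 45, so a_3 = 1
52 = 1·45 + 7, so a_4 = 1
45 = 6·7 + 3, so a_5 = 6
7 = 2·3 + 1, so a_6 = 2
3 = 3·1 + 0, so a_7 = 3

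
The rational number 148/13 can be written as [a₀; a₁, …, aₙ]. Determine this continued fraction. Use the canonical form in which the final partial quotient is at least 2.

148 = 11·13 + 5, so a_0 = 11
13 = 2·5 + 3, so a_1 = 2
5 = 1·3 + 2, so a_2 = 1
3 = 1·2 + 1, so a_3 = 1
2 = 2·1 + 0, so a_4 = 2

[11; 2, 1, 1, 2]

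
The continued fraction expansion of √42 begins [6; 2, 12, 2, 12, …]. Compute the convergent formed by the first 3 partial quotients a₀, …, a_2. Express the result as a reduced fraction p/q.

162/25

Use the convergent recurrence hₖ = aₖ·hₖ₋₁ + hₖ₋₂ (and likewise for the denominators kₖ):
a_0 = 6: 6/1
a_1 = 2: 13/2
a_2 = 12: 162/25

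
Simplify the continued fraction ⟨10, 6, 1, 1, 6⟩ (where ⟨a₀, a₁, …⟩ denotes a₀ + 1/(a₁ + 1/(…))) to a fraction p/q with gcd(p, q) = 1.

a_0 = 10: 10/1
a_1 = 6: 61/6
a_2 = 1: 71/7
a_3 = 1: 132/13
a_4 = 6: 863/85

863/85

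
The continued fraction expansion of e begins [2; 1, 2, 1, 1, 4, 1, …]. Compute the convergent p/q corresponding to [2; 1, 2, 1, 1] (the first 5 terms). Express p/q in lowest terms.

Use the convergent recurrence hₖ = aₖ·hₖ₋₁ + hₖ₋₂ (and likewise for the denominators kₖ):
a_0 = 2: 2/1
a_1 = 1: 3/1
a_2 = 2: 8/3
a_3 = 1: 11/4
a_4 = 1: 19/7

19/7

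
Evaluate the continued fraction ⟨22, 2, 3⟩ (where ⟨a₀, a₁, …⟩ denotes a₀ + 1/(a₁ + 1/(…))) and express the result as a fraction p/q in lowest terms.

157/7

Collapse the nested fraction from the inside out:
Start with 3.
2 + 1/(3/1) = 2 + 1/3 = 7/3
22 + 1/(7/3) = 22 + 3/7 = 157/7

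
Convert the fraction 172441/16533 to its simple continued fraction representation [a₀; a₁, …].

Apply division with remainder until the remainder is 0:
172441 ÷ 16533 → quotient 10, remainder 7111
16533 ÷ 7111 → quotient 2, remainder 2311
7111 ÷ 2311 → quotient 3, remainder 178
2311 ÷ 178 → quotient 12, remainder 175
178 ÷ 175 → quotient 1, remainder 3
175 ÷ 3 → quotient 58, remainder 1
3 ÷ 1 → quotient 3, remainder 0

[10; 2, 3, 12, 1, 58, 3]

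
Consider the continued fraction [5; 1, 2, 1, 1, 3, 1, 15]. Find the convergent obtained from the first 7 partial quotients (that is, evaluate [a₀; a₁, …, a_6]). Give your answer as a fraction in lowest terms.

183/32

Start with 1.
3 + 1/(1/1) = 3 + 1/1 = 4/1
1 + 1/(4/1) = 1 + 1/4 = 5/4
1 + 1/(5/4) = 1 + 4/5 = 9/5
2 + 1/(9/5) = 2 + 5/9 = 23/9
1 + 1/(23/9) = 1 + 9/23 = 32/23
5 + 1/(32/23) = 5 + 23/32 = 183/32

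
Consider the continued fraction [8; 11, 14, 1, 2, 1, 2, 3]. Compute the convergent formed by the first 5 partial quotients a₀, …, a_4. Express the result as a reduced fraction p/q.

3940/487

Build up convergents one term at a time:
a_0 = 8: 8/1
a_1 = 11: 89/11
a_2 = 14: 1254/155
a_3 = 1: 1343/166
a_4 = 2: 3940/487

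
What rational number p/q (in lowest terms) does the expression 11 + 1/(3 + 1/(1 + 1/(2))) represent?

Compute successive convergents:
a_0 = 11: 11/1
a_1 = 3: 34/3
a_2 = 1: 45/4
a_3 = 2: 124/11

124/11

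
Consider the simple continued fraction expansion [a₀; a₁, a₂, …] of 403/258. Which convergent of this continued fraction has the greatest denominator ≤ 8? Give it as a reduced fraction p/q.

a_0 = 1: 1/1  (≤ bound)
a_1 = 1: 2/1  (≤ bound)
a_2 = 1: 3/2  (≤ bound)
a_3 = 3: 11/7  (≤ bound)
a_4 = 1: 14/9  (> 8, stop)

11/7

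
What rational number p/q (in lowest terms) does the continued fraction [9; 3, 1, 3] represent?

139/15

a_0 = 9: 9/1
a_1 = 3: 28/3
a_2 = 1: 37/4
a_3 = 3: 139/15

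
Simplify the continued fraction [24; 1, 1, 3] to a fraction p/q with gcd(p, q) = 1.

Use the convergent recurrence hₖ = aₖ·hₖ₋₁ + hₖ₋₂ (and likewise for the denominators kₖ):
a_0 = 24: 24/1
a_1 = 1: 25/1
a_2 = 1: 49/2
a_3 = 3: 172/7

172/7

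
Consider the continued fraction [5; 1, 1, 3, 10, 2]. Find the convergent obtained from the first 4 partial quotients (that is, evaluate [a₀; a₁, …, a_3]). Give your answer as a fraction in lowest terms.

a_0 = 5: 5/1
a_1 = 1: 6/1
a_2 = 1: 11/2
a_3 = 3: 39/7

39/7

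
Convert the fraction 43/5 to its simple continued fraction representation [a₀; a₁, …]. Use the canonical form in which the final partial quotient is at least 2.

Repeatedly divide and take the remainder:
⌊43/5⌋ = 8, remainder 3
⌊5/3⌋ = 1, remainder 2
⌊3/2⌋ = 1, remainder 1
⌊2/1⌋ = 2, remainder 0

[8; 1, 1, 2]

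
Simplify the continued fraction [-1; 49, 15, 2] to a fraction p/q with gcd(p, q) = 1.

Build up convergents one term at a time:
a_0 = -1: -1/1
a_1 = 49: -48/49
a_2 = 15: -721/736
a_3 = 2: -1490/1521

-1490/1521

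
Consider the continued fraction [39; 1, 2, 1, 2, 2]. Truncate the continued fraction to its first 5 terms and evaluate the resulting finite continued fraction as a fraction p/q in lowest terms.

Starting at the tail and folding back:
Start with 2.
1 + 1/(2/1) = 1 + 1/2 = 3/2
2 + 1/(3/2) = 2 + 2/3 = 8/3
1 + 1/(8/3) = 1 + 3/8 = 11/8
39 + 1/(11/8) = 39 + 8/11 = 437/11

437/11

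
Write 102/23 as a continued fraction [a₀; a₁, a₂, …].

[4; 2, 3, 3]

102 = 4·23 + 10, so a_0 = 4
23 = 2·10 + 3, so a_1 = 2
10 = 3·3 + 1, so a_2 = 3
3 = 3·1 + 0, so a_3 = 3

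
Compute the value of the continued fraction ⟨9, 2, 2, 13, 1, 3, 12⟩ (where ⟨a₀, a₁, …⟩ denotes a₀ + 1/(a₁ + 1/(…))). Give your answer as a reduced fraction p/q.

Start with 12.
3 + 1/(12/1) = 3 + 1/12 = 37/12
1 + 1/(37/12) = 1 + 12/37 = 49/37
13 + 1/(49/37) = 13 + 37/49 = 674/49
2 + 1/(674/49) = 2 + 49/674 = 1397/674
2 + 1/(1397/674) = 2 + 674/1397 = 3468/1397
9 + 1/(3468/1397) = 9 + 1397/3468 = 32609/3468

32609/3468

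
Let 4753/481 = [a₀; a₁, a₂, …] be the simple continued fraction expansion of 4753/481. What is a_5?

Run the Euclidean algorithm, recording each quotient:
4753 = 9·481 + 424, so a_0 = 9
481 = 1·424 + 57, so a_1 = 1
424 = 7·57 + 25, so a_2 = 7
57 = 2·25 + 7, so a_3 = 2
25 = 3·7 + 4, so a_4 = 3
7 = 1·4 + 3, so a_5 = 1

1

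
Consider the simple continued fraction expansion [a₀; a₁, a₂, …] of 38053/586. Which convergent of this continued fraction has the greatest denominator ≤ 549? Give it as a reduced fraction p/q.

6169/95

a_0 = 64: 64/1  (≤ bound)
a_1 = 1: 65/1  (≤ bound)
a_2 = 14: 974/15  (≤ bound)
a_3 = 1: 1039/16  (≤ bound)
a_4 = 5: 6169/95  (≤ bound)
a_5 = 6: 38053/586  (> 549, stop)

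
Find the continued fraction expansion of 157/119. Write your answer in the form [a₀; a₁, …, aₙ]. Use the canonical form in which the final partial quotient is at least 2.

[1; 3, 7, 1, 1, 2]

Repeatedly divide and take the remainder:
157 ÷ 119 → quotient 1, remainder 38
119 ÷ 38 → quotient 3, remainder 5
38 ÷ 5 → quotient 7, remainder 3
5 ÷ 3 → quotient 1, remainder 2
3 ÷ 2 → quotient 1, remainder 1
2 ÷ 1 → quotient 2, remainder 0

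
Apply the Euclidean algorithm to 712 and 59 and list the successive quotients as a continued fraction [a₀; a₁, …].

Apply division with remainder until the remainder is 0:
712 ÷ 59 → quotient 12, remainder 4
59 ÷ 4 → quotient 14, remainder 3
4 ÷ 3 → quotient 1, remainder 1
3 ÷ 1 → quotient 3, remainder 0

[12; 14, 1, 3]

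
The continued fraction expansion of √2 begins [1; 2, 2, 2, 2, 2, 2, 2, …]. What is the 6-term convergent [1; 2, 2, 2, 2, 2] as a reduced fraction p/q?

a_0 = 1: 1/1
a_1 = 2: 3/2
a_2 = 2: 7/5
a_3 = 2: 17/12
a_4 = 2: 41/29
a_5 = 2: 99/70

99/70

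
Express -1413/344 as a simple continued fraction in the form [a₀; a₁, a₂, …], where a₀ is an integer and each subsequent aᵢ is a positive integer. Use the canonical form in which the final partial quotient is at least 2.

⌊-1413/344⌋ = -5, remainder 307
⌊344/307⌋ = 1, remainder 37
⌊307/37⌋ = 8, remainder 11
⌊37/11⌋ = 3, remainder 4
⌊11/4⌋ = 2, remainder 3
⌊4/3⌋ = 1, remainder 1
⌊3/1⌋ = 3, remainder 0

[-5; 1, 8, 3, 2, 1, 3]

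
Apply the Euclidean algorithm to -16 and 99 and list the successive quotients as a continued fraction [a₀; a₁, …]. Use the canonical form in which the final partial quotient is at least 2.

-16 ÷ 99 → quotient -1, remainder 83
99 ÷ 83 → quotient 1, remainder 16
83 ÷ 16 → quotient 5, remainder 3
16 ÷ 3 → quotient 5, remainder 1
3 ÷ 1 → quotient 3, remainder 0

[-1; 1, 5, 5, 3]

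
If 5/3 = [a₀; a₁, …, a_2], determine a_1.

Repeatedly divide and take the remainder:
5 ÷ 3 → quotient 1, remainder 2
3 ÷ 2 → quotient 1, remainder 1

1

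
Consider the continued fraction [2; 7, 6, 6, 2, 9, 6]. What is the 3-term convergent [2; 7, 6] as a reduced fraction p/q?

Starting at the tail and folding back:
Start with 6.
7 + 1/(6/1) = 7 + 1/6 = 43/6
2 + 1/(43/6) = 2 + 6/43 = 92/43

92/43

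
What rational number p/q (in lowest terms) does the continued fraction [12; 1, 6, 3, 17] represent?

Use the convergent recurrence hₖ = aₖ·hₖ₋₁ + hₖ₋₂ (and likewise for the denominators kₖ):
a_0 = 12: 12/1
a_1 = 1: 13/1
a_2 = 6: 90/7
a_3 = 3: 283/22
a_4 = 17: 4901/381

4901/381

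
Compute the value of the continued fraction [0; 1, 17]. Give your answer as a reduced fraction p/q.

a_0 = 0: 0/1
a_1 = 1: 1/1
a_2 = 17: 17/18

17/18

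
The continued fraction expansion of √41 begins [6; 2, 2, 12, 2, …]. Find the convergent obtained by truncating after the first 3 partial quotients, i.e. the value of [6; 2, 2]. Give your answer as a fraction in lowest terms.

a_0 = 6: 6/1
a_1 = 2: 13/2
a_2 = 2: 32/5

32/5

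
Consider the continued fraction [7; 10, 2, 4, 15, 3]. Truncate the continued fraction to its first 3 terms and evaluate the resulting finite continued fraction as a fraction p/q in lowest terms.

149/21

a_0 = 7: 7/1
a_1 = 10: 71/10
a_2 = 2: 149/21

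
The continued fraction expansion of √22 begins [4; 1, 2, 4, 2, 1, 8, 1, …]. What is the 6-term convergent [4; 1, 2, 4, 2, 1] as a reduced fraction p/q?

a_0 = 4: 4/1
a_1 = 1: 5/1
a_2 = 2: 14/3
a_3 = 4: 61/13
a_4 = 2: 136/29
a_5 = 1: 197/42

197/42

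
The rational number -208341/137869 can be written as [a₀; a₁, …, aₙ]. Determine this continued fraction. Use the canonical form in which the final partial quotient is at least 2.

[-2; 2, 21, 1, 11, 6, 2, 19]

-208341 ÷ 137869 → quotient -2, remainder 67397
137869 ÷ 67397 → quotient 2, remainder 3075
67397 ÷ 3075 → quotient 21, remainder 2822
3075 ÷ 2822 → quotient 1, remainder 253
2822 ÷ 253 → quotient 11, remainder 39
253 ÷ 39 → quotient 6, remainder 19
39 ÷ 19 → quotient 2, remainder 1
19 ÷ 1 → quotient 19, remainder 0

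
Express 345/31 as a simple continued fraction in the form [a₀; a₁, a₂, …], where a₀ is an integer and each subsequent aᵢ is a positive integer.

[11; 7, 1, 3]

Run the Euclidean algorithm, recording each quotient:
345 = 11·31 + 4, so a_0 = 11
31 = 7·4 + 3, so a_1 = 7
4 = 1·3 + 1, so a_2 = 1
3 = 3·1 + 0, so a_3 = 3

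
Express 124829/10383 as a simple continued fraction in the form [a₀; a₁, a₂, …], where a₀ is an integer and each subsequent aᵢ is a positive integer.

[12; 44, 1, 1, 3, 1, 1, 14]

⌊124829/10383⌋ = 12, remainder 233
⌊10383/233⌋ = 44, remainder 131
⌊233/131⌋ = 1, remainder 102
⌊131/102⌋ = 1, remainder 29
⌊102/29⌋ = 3, remainder 15
⌊29/15⌋ = 1, remainder 14
⌊15/14⌋ = 1, remainder 1
⌊14/1⌋ = 14, remainder 0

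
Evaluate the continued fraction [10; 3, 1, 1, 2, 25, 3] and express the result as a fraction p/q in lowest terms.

Use the convergent recurrence hₖ = aₖ·hₖ₋₁ + hₖ₋₂ (and likewise for the denominators kₖ):
a_0 = 10: 10/1
a_1 = 3: 31/3
a_2 = 1: 41/4
a_3 = 1: 72/7
a_4 = 2: 185/18
a_5 = 25: 4697/457
a_6 = 3: 14276/1389

14276/1389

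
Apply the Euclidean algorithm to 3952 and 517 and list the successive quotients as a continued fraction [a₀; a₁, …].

[7; 1, 1, 1, 4, 3, 1, 8]

3952 ÷ 517 → quotient 7, remainder 333
517 ÷ 333 → quotient 1, remainder 184
333 ÷ 184 → quotient 1, remainder 149
184 ÷ 149 → quotient 1, remainder 35
149 ÷ 35 → quotient 4, remainder 9
35 ÷ 9 → quotient 3, remainder 8
9 ÷ 8 → quotient 1, remainder 1
8 ÷ 1 → quotient 8, remainder 0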